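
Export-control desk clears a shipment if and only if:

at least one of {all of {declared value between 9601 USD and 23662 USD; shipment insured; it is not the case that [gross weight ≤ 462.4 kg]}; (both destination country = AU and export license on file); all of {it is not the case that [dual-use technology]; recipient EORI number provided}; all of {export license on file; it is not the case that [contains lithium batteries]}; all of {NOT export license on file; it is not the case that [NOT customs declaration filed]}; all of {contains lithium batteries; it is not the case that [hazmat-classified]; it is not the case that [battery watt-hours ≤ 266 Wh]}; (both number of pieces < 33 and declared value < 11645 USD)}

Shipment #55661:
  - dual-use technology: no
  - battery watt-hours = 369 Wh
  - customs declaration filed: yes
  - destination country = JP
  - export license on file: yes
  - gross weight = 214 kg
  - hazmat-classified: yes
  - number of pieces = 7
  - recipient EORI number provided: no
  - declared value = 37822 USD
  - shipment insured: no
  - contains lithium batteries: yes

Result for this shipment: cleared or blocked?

Blocked

Atomic conditions:
  declared value between 9601 USD and 23662 USD: 37822 in [9601, 23662] is false
  shipment insured: no → false
  gross weight ≤ 462.4 kg: 214 ≤ 462.4 is true
  destination country = AU: JP == AU is false
  export license on file: yes → true
  dual-use technology: no → false
  recipient EORI number provided: no → false
  contains lithium batteries: yes → true
  NOT export license on file: yes → false
  NOT customs declaration filed: yes → false
  hazmat-classified: yes → true
  battery watt-hours ≤ 266 Wh: 369 ≤ 266 is false
  number of pieces < 33: 7 < 33 is true
  declared value < 11645 USD: 37822 < 11645 is false
Combine:
[1.3] NOT true = false
[1] false AND false AND false = false
[2] false AND true = false
[3.1] NOT false = true
[3] true AND false = false
[4.2] NOT true = false
[4] true AND false = false
[5.2] NOT false = true
[5] false AND true = false
[6.2] NOT true = false
[6.3] NOT false = true
[6] true AND false AND true = false
[7] true AND false = false
[root] false OR false OR false OR false OR false OR false OR false = false
Overall: false → blocked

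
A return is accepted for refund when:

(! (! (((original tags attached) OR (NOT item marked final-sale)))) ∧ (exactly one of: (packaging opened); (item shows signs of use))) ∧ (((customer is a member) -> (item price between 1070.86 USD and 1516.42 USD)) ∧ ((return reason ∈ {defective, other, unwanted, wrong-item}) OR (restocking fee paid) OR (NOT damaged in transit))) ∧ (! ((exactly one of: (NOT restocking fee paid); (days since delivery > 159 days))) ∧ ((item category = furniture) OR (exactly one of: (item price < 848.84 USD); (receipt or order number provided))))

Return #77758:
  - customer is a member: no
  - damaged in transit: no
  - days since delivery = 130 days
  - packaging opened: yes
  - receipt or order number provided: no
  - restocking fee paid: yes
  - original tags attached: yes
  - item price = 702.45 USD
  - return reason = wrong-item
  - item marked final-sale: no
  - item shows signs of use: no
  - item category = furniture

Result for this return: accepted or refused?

Atomic conditions:
  original tags attached: yes → true
  NOT item marked final-sale: no → true
  packaging opened: yes → true
  item shows signs of use: no → false
  customer is a member: no → false
  item price between 1070.86 USD and 1516.42 USD: 702.45 in [1070.86, 1516.42] is false
  return reason ∈ {defective, other, unwanted, wrong-item}: wrong-item is in the set → true
  restocking fee paid: yes → true
  NOT damaged in transit: no → true
  NOT restocking fee paid: yes → false
  days since delivery > 159 days: 130 > 159 is false
  item category = furniture: furniture == furniture is true
  item price < 848.84 USD: 702.45 < 848.84 is true
  receipt or order number provided: no → false
Combine:
[1.1.1.1] true OR true = true
[1.1.1] NOT true = false
[1.1] NOT false = true
[1.2] exactly-one(true, false) = true
[1] true AND true = true
[2.1] false → false (antecedent false ⇒ implication holds) = true
[2.2] true OR true OR true = true
[2] true AND true = true
[3.1.1] exactly-one(false, false) = false
[3.1] NOT false = true
[3.2.2] exactly-one(true, false) = true
[3.2] true OR true = true
[3] true AND true = true
[root] true AND true AND true = true
Overall: true → accepted

Accepted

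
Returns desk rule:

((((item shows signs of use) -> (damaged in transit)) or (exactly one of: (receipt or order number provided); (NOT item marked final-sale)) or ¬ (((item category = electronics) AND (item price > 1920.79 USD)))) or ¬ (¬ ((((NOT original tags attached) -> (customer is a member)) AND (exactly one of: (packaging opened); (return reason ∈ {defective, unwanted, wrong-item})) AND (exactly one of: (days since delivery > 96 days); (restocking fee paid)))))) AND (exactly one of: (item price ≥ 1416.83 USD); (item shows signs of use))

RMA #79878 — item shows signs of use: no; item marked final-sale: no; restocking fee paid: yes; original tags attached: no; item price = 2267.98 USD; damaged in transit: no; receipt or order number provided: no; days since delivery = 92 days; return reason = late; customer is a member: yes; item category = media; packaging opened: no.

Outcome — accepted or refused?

Accepted

Atomic conditions:
  item shows signs of use: no → false
  damaged in transit: no → false
  receipt or order number provided: no → false
  NOT item marked final-sale: no → true
  item category = electronics: media == electronics is false
  item price > 1920.79 USD: 2267.98 > 1920.79 is true
  NOT original tags attached: no → true
  customer is a member: yes → true
  packaging opened: no → false
  return reason ∈ {defective, unwanted, wrong-item}: late is not in the set → false
  days since delivery > 96 days: 92 > 96 is false
  restocking fee paid: yes → true
  item price ≥ 1416.83 USD: 2267.98 ≥ 1416.83 is true
Combine:
[1.1.1] false → false (antecedent false ⇒ implication holds) = true
[1.1.2] exactly-one(false, true) = true
[1.1.3.1] false AND true = false
[1.1.3] NOT false = true
[1.1] true OR true OR true = true
[1.2.1.1.1] true → true = true
[1.2.1.1.2] exactly-one(false, false) = false
[1.2.1.1.3] exactly-one(false, true) = true
[1.2.1.1] true AND false AND true = false
[1.2.1] NOT false = true
[1.2] NOT true = false
[1] true OR false = true
[2] exactly-one(true, false) = true
[root] true AND true = true
Overall: true → accepted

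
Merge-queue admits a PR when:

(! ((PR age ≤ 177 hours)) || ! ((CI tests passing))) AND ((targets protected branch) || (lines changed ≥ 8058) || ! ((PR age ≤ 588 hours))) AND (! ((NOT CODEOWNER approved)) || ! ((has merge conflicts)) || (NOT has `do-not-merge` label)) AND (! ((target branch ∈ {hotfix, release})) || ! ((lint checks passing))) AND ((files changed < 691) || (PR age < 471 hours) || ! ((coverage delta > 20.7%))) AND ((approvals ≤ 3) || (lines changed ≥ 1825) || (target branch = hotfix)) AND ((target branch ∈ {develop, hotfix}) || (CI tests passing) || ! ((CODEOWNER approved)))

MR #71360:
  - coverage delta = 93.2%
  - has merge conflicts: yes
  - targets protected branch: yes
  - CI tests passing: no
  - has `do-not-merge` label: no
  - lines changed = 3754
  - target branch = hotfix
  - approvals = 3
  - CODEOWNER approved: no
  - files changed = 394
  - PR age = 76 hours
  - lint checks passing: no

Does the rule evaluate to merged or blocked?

Atomic conditions:
  PR age ≤ 177 hours: 76 ≤ 177 is true
  CI tests passing: no → false
  targets protected branch: yes → true
  lines changed ≥ 8058: 3754 ≥ 8058 is false
  PR age ≤ 588 hours: 76 ≤ 588 is true
  NOT CODEOWNER approved: no → true
  has merge conflicts: yes → true
  NOT has `do-not-merge` label: no → true
  target branch ∈ {hotfix, release}: hotfix is in the set → true
  lint checks passing: no → false
  files changed < 691: 394 < 691 is true
  PR age < 471 hours: 76 < 471 is true
  coverage delta > 20.7%: 93.2 > 20.7 is true
  approvals ≤ 3: 3 ≤ 3 is true
  lines changed ≥ 1825: 3754 ≥ 1825 is true
  target branch = hotfix: hotfix == hotfix is true
  target branch ∈ {develop, hotfix}: hotfix is in the set → true
  CODEOWNER approved: no → false
Combine:
[1.1] NOT true = false
[1.2] NOT false = true
[1] false OR true = true
[2.3] NOT true = false
[2] true OR false OR false = true
[3.1] NOT true = false
[3.2] NOT true = false
[3] false OR false OR true = true
[4.1] NOT true = false
[4.2] NOT false = true
[4] false OR true = true
[5.3] NOT true = false
[5] true OR true OR false = true
[6] true OR true OR true = true
[7.3] NOT false = true
[7] true OR false OR true = true
[root] true AND true AND true AND true AND true AND true AND true = true
Overall: true → merged

Merged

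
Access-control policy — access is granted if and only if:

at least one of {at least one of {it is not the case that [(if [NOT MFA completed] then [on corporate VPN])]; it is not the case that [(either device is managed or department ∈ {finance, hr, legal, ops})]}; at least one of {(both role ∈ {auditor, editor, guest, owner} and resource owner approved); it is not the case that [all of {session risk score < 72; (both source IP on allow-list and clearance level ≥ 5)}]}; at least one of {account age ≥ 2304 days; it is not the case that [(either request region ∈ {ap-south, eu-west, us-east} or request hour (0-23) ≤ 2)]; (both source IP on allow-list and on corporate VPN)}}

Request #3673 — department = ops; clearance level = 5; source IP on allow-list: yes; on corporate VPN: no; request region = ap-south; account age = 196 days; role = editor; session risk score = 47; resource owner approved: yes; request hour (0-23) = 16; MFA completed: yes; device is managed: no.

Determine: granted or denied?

Atomic conditions:
  NOT MFA completed: yes → false
  on corporate VPN: no → false
  device is managed: no → false
  department ∈ {finance, hr, legal, ops}: ops is in the set → true
  role ∈ {auditor, editor, guest, owner}: editor is in the set → true
  resource owner approved: yes → true
  session risk score < 72: 47 < 72 is true
  source IP on allow-list: yes → true
  clearance level ≥ 5: 5 ≥ 5 is true
  account age ≥ 2304 days: 196 ≥ 2304 is false
  request region ∈ {ap-south, eu-west, us-east}: ap-south is in the set → true
  request hour (0-23) ≤ 2: 16 ≤ 2 is false
Combine:
[1.1.1] false → false (antecedent false ⇒ implication holds) = true
[1.1] NOT true = false
[1.2.1] false OR true = true
[1.2] NOT true = false
[1] false OR false = false
[2.1] true AND true = true
[2.2.1.2] true AND true = true
[2.2.1] true AND true = true
[2.2] NOT true = false
[2] true OR false = true
[3.2.1] true OR false = true
[3.2] NOT true = false
[3.3] true AND false = false
[3] false OR false OR false = false
[root] false OR true OR false = true
Overall: true → granted

Granted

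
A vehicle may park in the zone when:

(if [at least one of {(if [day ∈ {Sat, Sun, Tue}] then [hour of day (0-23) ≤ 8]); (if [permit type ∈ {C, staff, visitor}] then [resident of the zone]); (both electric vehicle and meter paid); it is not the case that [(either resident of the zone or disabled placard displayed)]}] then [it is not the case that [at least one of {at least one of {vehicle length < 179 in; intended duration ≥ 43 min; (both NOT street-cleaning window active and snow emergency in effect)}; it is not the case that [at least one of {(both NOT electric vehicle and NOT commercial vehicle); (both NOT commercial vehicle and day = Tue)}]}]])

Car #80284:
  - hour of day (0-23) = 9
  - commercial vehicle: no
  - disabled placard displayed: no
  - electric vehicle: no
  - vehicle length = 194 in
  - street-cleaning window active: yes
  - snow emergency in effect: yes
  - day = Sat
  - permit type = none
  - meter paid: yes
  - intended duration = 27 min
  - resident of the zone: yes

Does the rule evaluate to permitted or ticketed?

Atomic conditions:
  day ∈ {Sat, Sun, Tue}: Sat is in the set → true
  hour of day (0-23) ≤ 8: 9 ≤ 8 is false
  permit type ∈ {C, staff, visitor}: none is not in the set → false
  resident of the zone: yes → true
  electric vehicle: no → false
  meter paid: yes → true
  disabled placard displayed: no → false
  vehicle length < 179 in: 194 < 179 is false
  intended duration ≥ 43 min: 27 ≥ 43 is false
  NOT street-cleaning window active: yes → false
  snow emergency in effect: yes → true
  NOT electric vehicle: no → true
  NOT commercial vehicle: no → true
  day = Tue: Sat == Tue is false
Combine:
[1.1] true → false = false
[1.2] false → true (antecedent false ⇒ implication holds) = true
[1.3] false AND true = false
[1.4.1] true OR false = true
[1.4] NOT true = false
[1] false OR true OR false OR false = true
[2.1.1.3] false AND true = false
[2.1.1] false OR false OR false = false
[2.1.2.1.1] true AND true = true
[2.1.2.1.2] true AND false = false
[2.1.2.1] true OR false = true
[2.1.2] NOT true = false
[2.1] false OR false = false
[2] NOT false = true
[root] true → true = true
Overall: true → permitted

Permitted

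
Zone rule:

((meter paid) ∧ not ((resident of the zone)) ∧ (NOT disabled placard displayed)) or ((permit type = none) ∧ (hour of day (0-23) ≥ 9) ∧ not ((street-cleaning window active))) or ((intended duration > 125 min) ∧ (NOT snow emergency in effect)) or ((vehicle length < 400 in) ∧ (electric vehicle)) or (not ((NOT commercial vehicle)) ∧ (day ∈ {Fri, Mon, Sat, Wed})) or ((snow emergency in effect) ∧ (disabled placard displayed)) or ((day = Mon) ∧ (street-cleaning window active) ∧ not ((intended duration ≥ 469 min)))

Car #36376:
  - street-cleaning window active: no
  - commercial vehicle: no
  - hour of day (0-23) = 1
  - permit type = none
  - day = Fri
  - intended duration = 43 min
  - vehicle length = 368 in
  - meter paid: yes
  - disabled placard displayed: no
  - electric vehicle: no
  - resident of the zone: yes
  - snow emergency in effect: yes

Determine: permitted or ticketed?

Ticketed

Atomic conditions:
  meter paid: yes → true
  resident of the zone: yes → true
  NOT disabled placard displayed: no → true
  permit type = none: none == none is true
  hour of day (0-23) ≥ 9: 1 ≥ 9 is false
  street-cleaning window active: no → false
  intended duration > 125 min: 43 > 125 is false
  NOT snow emergency in effect: yes → false
  vehicle length < 400 in: 368 < 400 is true
  electric vehicle: no → false
  NOT commercial vehicle: no → true
  day ∈ {Fri, Mon, Sat, Wed}: Fri is in the set → true
  snow emergency in effect: yes → true
  disabled placard displayed: no → false
  day = Mon: Fri == Mon is false
  intended duration ≥ 469 min: 43 ≥ 469 is false
Combine:
[1.2] NOT true = false
[1] true AND false AND true = false
[2.3] NOT false = true
[2] true AND false AND true = false
[3] false AND false = false
[4] true AND false = false
[5.1] NOT true = false
[5] false AND true = false
[6] true AND false = false
[7.3] NOT false = true
[7] false AND false AND true = false
[root] false OR false OR false OR false OR false OR false OR false = false
Overall: false → ticketed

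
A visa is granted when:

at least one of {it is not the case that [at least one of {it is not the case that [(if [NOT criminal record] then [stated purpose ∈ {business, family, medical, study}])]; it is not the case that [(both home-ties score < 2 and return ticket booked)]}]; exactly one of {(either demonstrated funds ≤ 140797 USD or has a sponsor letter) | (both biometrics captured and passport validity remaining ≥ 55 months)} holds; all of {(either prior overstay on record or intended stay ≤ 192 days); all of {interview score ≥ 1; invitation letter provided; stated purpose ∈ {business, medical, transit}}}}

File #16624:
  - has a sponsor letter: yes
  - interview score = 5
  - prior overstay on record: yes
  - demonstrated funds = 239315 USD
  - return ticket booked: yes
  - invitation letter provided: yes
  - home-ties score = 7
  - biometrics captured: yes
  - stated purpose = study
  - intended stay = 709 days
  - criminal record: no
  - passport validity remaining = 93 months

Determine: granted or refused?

Atomic conditions:
  NOT criminal record: no → true
  stated purpose ∈ {business, family, medical, study}: study is in the set → true
  home-ties score < 2: 7 < 2 is false
  return ticket booked: yes → true
  demonstrated funds ≤ 140797 USD: 239315 ≤ 140797 is false
  has a sponsor letter: yes → true
  biometrics captured: yes → true
  passport validity remaining ≥ 55 months: 93 ≥ 55 is true
  prior overstay on record: yes → true
  intended stay ≤ 192 days: 709 ≤ 192 is false
  interview score ≥ 1: 5 ≥ 1 is true
  invitation letter provided: yes → true
  stated purpose ∈ {business, medical, transit}: study is not in the set → false
Combine:
[1.1.1.1] true → true = true
[1.1.1] NOT true = false
[1.1.2.1] false AND true = false
[1.1.2] NOT false = true
[1.1] false OR true = true
[1] NOT true = false
[2.1] false OR true = true
[2.2] true AND true = true
[2] exactly-one(true, true) = false
[3.1] true OR false = true
[3.2] true AND true AND false = false
[3] true AND false = false
[root] false OR false OR false = false
Overall: false → refused

Refused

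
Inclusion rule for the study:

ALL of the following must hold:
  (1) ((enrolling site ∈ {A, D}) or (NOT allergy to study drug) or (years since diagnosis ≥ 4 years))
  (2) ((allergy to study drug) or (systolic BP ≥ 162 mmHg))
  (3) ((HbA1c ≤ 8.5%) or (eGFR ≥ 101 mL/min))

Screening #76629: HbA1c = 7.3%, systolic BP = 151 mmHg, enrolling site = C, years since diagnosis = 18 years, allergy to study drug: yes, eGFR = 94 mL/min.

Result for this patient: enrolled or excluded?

Atomic conditions:
  enrolling site ∈ {A, D}: C is not in the set → false
  NOT allergy to study drug: yes → false
  years since diagnosis ≥ 4 years: 18 ≥ 4 is true
  allergy to study drug: yes → true
  systolic BP ≥ 162 mmHg: 151 ≥ 162 is false
  HbA1c ≤ 8.5%: 7.3 ≤ 8.5 is true
  eGFR ≥ 101 mL/min: 94 ≥ 101 is false
Combine:
[1] false OR false OR true = true
[2] true OR false = true
[3] true OR false = true
[root] true AND true AND true = true
Overall: true → enrolled

Enrolled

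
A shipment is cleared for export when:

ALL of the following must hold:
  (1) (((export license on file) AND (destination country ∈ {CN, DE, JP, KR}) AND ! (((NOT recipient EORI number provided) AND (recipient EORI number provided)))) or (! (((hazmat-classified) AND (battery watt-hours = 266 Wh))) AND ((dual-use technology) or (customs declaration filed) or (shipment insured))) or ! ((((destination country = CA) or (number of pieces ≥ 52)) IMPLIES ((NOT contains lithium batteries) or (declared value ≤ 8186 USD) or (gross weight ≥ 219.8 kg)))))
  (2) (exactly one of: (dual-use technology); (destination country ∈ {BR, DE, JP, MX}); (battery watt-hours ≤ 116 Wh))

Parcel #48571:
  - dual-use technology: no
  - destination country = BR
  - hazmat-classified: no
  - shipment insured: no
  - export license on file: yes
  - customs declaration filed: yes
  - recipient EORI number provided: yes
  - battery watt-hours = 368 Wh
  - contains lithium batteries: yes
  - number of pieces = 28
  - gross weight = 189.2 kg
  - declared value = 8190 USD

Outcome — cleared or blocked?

Cleared

Atomic conditions:
  export license on file: yes → true
  destination country ∈ {CN, DE, JP, KR}: BR is not in the set → false
  NOT recipient EORI number provided: yes → false
  recipient EORI number provided: yes → true
  hazmat-classified: no → false
  battery watt-hours = 266 Wh: 368 == 266 is false
  dual-use technology: no → false
  customs declaration filed: yes → true
  shipment insured: no → false
  destination country = CA: BR == CA is false
  number of pieces ≥ 52: 28 ≥ 52 is false
  NOT contains lithium batteries: yes → false
  declared value ≤ 8186 USD: 8190 ≤ 8186 is false
  gross weight ≥ 219.8 kg: 189.2 ≥ 219.8 is false
  destination country ∈ {BR, DE, JP, MX}: BR is in the set → true
  battery watt-hours ≤ 116 Wh: 368 ≤ 116 is false
Combine:
[1.1.3.1] false AND true = false
[1.1.3] NOT false = true
[1.1] true AND false AND true = false
[1.2.1.1] false AND false = false
[1.2.1] NOT false = true
[1.2.2] false OR true OR false = true
[1.2] true AND true = true
[1.3.1.1] false OR false = false
[1.3.1.2] false OR false OR false = false
[1.3.1] false → false (antecedent false ⇒ implication holds) = true
[1.3] NOT true = false
[1] false OR true OR false = true
[2] exactly-one(false, true, false) = true
[root] true AND true = true
Overall: true → cleared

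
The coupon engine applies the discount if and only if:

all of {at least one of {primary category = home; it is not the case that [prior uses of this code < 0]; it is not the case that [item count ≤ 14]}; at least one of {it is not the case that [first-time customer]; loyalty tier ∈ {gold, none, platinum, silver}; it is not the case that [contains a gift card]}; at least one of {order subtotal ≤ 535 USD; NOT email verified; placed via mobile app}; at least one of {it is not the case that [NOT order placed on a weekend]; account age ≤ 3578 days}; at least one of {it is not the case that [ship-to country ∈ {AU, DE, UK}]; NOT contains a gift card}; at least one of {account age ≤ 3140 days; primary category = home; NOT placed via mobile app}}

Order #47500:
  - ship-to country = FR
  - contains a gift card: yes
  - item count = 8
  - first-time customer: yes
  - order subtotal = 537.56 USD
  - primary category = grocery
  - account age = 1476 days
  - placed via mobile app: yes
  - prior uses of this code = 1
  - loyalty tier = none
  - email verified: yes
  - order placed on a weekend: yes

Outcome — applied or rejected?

Applied

Atomic conditions:
  primary category = home: grocery == home is false
  prior uses of this code < 0: 1 < 0 is false
  item count ≤ 14: 8 ≤ 14 is true
  first-time customer: yes → true
  loyalty tier ∈ {gold, none, platinum, silver}: none is in the set → true
  contains a gift card: yes → true
  order subtotal ≤ 535 USD: 537.56 ≤ 535 is false
  NOT email verified: yes → false
  placed via mobile app: yes → true
  NOT order placed on a weekend: yes → false
  account age ≤ 3578 days: 1476 ≤ 3578 is true
  ship-to country ∈ {AU, DE, UK}: FR is not in the set → false
  NOT contains a gift card: yes → false
  account age ≤ 3140 days: 1476 ≤ 3140 is true
  NOT placed via mobile app: yes → false
Combine:
[1.2] NOT false = true
[1.3] NOT true = false
[1] false OR true OR false = true
[2.1] NOT true = false
[2.3] NOT true = false
[2] false OR true OR false = true
[3] false OR false OR true = true
[4.1] NOT false = true
[4] true OR true = true
[5.1] NOT false = true
[5] true OR false = true
[6] true OR false OR false = true
[root] true AND true AND true AND true AND true AND true = true
Overall: true → applied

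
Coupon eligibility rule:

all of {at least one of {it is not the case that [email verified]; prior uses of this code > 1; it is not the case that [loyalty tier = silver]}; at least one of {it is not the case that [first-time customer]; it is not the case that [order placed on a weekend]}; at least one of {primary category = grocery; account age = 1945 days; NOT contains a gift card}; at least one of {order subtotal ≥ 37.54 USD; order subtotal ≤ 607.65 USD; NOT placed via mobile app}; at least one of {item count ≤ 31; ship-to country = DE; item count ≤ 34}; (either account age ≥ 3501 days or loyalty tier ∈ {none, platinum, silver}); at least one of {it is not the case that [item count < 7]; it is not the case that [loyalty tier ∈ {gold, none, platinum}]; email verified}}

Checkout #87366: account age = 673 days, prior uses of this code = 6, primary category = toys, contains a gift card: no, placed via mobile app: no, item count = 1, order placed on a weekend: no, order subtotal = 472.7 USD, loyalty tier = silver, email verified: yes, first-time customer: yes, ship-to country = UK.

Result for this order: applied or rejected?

Applied

Atomic conditions:
  email verified: yes → true
  prior uses of this code > 1: 6 > 1 is true
  loyalty tier = silver: silver == silver is true
  first-time customer: yes → true
  order placed on a weekend: no → false
  primary category = grocery: toys == grocery is false
  account age = 1945 days: 673 == 1945 is false
  NOT contains a gift card: no → true
  order subtotal ≥ 37.54 USD: 472.7 ≥ 37.54 is true
  order subtotal ≤ 607.65 USD: 472.7 ≤ 607.65 is true
  NOT placed via mobile app: no → true
  item count ≤ 31: 1 ≤ 31 is true
  ship-to country = DE: UK == DE is false
  item count ≤ 34: 1 ≤ 34 is true
  account age ≥ 3501 days: 673 ≥ 3501 is false
  loyalty tier ∈ {none, platinum, silver}: silver is in the set → true
  item count < 7: 1 < 7 is true
  loyalty tier ∈ {gold, none, platinum}: silver is not in the set → false
Combine:
[1.1] NOT true = false
[1.3] NOT true = false
[1] false OR true OR false = true
[2.1] NOT true = false
[2.2] NOT false = true
[2] false OR true = true
[3] false OR false OR true = true
[4] true OR true OR true = true
[5] true OR false OR true = true
[6] false OR true = true
[7.1] NOT true = false
[7.2] NOT false = true
[7] false OR true OR true = true
[root] true AND true AND true AND true AND true AND true AND true = true
Overall: true → applied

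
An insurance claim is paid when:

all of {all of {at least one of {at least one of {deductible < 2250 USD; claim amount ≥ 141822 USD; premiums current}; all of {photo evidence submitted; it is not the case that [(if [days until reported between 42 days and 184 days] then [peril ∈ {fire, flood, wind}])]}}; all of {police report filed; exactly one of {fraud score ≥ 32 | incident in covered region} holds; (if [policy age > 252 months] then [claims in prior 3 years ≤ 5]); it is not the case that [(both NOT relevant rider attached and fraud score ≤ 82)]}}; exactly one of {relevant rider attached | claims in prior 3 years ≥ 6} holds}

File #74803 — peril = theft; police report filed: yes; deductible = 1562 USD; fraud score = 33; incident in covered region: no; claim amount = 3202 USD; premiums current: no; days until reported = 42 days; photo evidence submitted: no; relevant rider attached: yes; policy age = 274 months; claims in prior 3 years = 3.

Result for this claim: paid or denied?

Atomic conditions:
  deductible < 2250 USD: 1562 < 2250 is true
  claim amount ≥ 141822 USD: 3202 ≥ 141822 is false
  premiums current: no → false
  photo evidence submitted: no → false
  days until reported between 42 days and 184 days: 42 in [42, 184] is true
  peril ∈ {fire, flood, wind}: theft is not in the set → false
  police report filed: yes → true
  fraud score ≥ 32: 33 ≥ 32 is true
  incident in covered region: no → false
  policy age > 252 months: 274 > 252 is true
  claims in prior 3 years ≤ 5: 3 ≤ 5 is true
  NOT relevant rider attached: yes → false
  fraud score ≤ 82: 33 ≤ 82 is true
  relevant rider attached: yes → true
  claims in prior 3 years ≥ 6: 3 ≥ 6 is false
Combine:
[1.1.1] true OR false OR false = true
[1.1.2.2.1] true → false = false
[1.1.2.2] NOT false = true
[1.1.2] false AND true = false
[1.1] true OR false = true
[1.2.2] exactly-one(true, false) = true
[1.2.3] true → true = true
[1.2.4.1] false AND true = false
[1.2.4] NOT false = true
[1.2] true AND true AND true AND true = true
[1] true AND true = true
[2] exactly-one(true, false) = true
[root] true AND true = true
Overall: true → paid

Paid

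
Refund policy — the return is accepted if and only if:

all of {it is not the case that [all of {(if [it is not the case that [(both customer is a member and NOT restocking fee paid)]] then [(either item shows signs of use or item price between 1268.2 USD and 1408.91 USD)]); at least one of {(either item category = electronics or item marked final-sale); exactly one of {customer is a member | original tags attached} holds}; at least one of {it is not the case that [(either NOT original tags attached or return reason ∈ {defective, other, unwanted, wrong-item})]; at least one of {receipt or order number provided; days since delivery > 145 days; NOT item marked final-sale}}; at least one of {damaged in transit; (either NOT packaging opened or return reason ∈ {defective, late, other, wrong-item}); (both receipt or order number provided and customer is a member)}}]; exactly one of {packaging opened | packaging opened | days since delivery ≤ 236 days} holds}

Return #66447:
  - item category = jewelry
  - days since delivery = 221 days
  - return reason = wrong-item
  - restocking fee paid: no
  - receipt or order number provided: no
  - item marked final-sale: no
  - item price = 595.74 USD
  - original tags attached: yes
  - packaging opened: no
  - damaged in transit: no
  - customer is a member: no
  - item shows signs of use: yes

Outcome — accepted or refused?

Atomic conditions:
  customer is a member: no → false
  NOT restocking fee paid: no → true
  item shows signs of use: yes → true
  item price between 1268.2 USD and 1408.91 USD: 595.74 in [1268.2, 1408.91] is false
  item category = electronics: jewelry == electronics is false
  item marked final-sale: no → false
  original tags attached: yes → true
  NOT original tags attached: yes → false
  return reason ∈ {defective, other, unwanted, wrong-item}: wrong-item is in the set → true
  receipt or order number provided: no → false
  days since delivery > 145 days: 221 > 145 is true
  NOT item marked final-sale: no → true
  damaged in transit: no → false
  NOT packaging opened: no → true
  return reason ∈ {defective, late, other, wrong-item}: wrong-item is in the set → true
  packaging opened: no → false
  days since delivery ≤ 236 days: 221 ≤ 236 is true
Combine:
[1.1.1.1.1] false AND true = false
[1.1.1.1] NOT false = true
[1.1.1.2] true OR false = true
[1.1.1] true → true = true
[1.1.2.1] false OR false = false
[1.1.2.2] exactly-one(false, true) = true
[1.1.2] false OR true = true
[1.1.3.1.1] false OR true = true
[1.1.3.1] NOT true = false
[1.1.3.2] false OR true OR true = true
[1.1.3] false OR true = true
[1.1.4.2] true OR true = true
[1.1.4.3] false AND false = false
[1.1.4] false OR true OR false = true
[1.1] true AND true AND true AND true = true
[1] NOT true = false
[2] exactly-one(false, false, true) = true
[root] false AND true = false
Overall: false → refused

Refused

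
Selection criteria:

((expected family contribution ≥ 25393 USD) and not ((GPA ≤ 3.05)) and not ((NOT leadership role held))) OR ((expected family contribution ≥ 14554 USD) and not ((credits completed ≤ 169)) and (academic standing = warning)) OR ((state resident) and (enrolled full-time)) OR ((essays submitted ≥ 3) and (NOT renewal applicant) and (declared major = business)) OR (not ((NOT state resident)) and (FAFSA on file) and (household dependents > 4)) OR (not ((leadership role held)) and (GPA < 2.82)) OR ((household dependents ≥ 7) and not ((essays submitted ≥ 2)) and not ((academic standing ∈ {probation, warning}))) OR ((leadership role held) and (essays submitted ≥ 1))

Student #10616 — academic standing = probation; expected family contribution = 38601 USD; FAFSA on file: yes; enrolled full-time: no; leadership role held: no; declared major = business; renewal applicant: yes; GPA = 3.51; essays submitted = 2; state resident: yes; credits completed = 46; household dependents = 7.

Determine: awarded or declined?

Atomic conditions:
  expected family contribution ≥ 25393 USD: 38601 ≥ 25393 is true
  GPA ≤ 3.05: 3.51 ≤ 3.05 is false
  NOT leadership role held: no → true
  expected family contribution ≥ 14554 USD: 38601 ≥ 14554 is true
  credits completed ≤ 169: 46 ≤ 169 is true
  academic standing = warning: probation == warning is false
  state resident: yes → true
  enrolled full-time: no → false
  essays submitted ≥ 3: 2 ≥ 3 is false
  NOT renewal applicant: yes → false
  declared major = business: business == business is true
  NOT state resident: yes → false
  FAFSA on file: yes → true
  household dependents > 4: 7 > 4 is true
  leadership role held: no → false
  GPA < 2.82: 3.51 < 2.82 is false
  household dependents ≥ 7: 7 ≥ 7 is true
  essays submitted ≥ 2: 2 ≥ 2 is true
  academic standing ∈ {probation, warning}: probation is in the set → true
  essays submitted ≥ 1: 2 ≥ 1 is true
Combine:
[1.2] NOT false = true
[1.3] NOT true = false
[1] true AND true AND false = false
[2.2] NOT true = false
[2] true AND false AND false = false
[3] true AND false = false
[4] false AND false AND true = false
[5.1] NOT false = true
[5] true AND true AND true = true
[6.1] NOT false = true
[6] true AND false = false
[7.2] NOT true = false
[7.3] NOT true = false
[7] true AND false AND false = false
[8] false AND true = false
[root] false OR false OR false OR false OR true OR false OR false OR false = true
Overall: true → awarded

Awarded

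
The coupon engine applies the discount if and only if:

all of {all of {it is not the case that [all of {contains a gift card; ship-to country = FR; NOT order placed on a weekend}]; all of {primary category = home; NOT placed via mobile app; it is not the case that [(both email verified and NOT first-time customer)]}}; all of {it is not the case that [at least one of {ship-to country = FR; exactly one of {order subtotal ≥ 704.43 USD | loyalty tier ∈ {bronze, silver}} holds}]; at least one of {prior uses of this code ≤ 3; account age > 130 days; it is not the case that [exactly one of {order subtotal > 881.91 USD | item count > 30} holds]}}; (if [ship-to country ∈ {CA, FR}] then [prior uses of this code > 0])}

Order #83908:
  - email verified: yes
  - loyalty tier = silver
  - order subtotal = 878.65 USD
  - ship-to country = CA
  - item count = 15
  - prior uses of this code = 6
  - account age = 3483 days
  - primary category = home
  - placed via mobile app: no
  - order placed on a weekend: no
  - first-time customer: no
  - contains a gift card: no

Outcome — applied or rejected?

Rejected

Atomic conditions:
  contains a gift card: no → false
  ship-to country = FR: CA == FR is false
  NOT order placed on a weekend: no → true
  primary category = home: home == home is true
  NOT placed via mobile app: no → true
  email verified: yes → true
  NOT first-time customer: no → true
  order subtotal ≥ 704.43 USD: 878.65 ≥ 704.43 is true
  loyalty tier ∈ {bronze, silver}: silver is in the set → true
  prior uses of this code ≤ 3: 6 ≤ 3 is false
  account age > 130 days: 3483 > 130 is true
  order subtotal > 881.91 USD: 878.65 > 881.91 is false
  item count > 30: 15 > 30 is false
  ship-to country ∈ {CA, FR}: CA is in the set → true
  prior uses of this code > 0: 6 > 0 is true
Combine:
[1.1.1] false AND false AND true = false
[1.1] NOT false = true
[1.2.3.1] true AND true = true
[1.2.3] NOT true = false
[1.2] true AND true AND false = false
[1] true AND false = false
[2.1.1.2] exactly-one(true, true) = false
[2.1.1] false OR false = false
[2.1] NOT false = true
[2.2.3.1] exactly-one(false, false) = false
[2.2.3] NOT false = true
[2.2] false OR true OR true = true
[2] true AND true = true
[3] true → true = true
[root] false AND true AND true = false
Overall: false → rejected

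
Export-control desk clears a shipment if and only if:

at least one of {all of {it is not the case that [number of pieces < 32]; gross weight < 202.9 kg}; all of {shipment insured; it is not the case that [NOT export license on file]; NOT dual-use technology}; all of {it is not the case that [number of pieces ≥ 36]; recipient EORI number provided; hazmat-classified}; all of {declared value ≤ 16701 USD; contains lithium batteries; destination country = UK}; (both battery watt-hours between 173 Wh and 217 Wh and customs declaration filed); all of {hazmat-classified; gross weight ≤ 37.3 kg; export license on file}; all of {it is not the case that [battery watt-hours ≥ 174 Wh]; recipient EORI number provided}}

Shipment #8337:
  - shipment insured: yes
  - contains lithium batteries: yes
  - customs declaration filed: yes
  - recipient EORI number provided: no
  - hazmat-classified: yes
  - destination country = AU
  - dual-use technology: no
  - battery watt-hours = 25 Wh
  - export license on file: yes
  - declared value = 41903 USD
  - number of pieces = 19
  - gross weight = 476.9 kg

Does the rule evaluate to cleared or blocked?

Cleared

Atomic conditions:
  number of pieces < 32: 19 < 32 is true
  gross weight < 202.9 kg: 476.9 < 202.9 is false
  shipment insured: yes → true
  NOT export license on file: yes → false
  NOT dual-use technology: no → true
  number of pieces ≥ 36: 19 ≥ 36 is false
  recipient EORI number provided: no → false
  hazmat-classified: yes → true
  declared value ≤ 16701 USD: 41903 ≤ 16701 is false
  contains lithium batteries: yes → true
  destination country = UK: AU == UK is false
  battery watt-hours between 173 Wh and 217 Wh: 25 in [173, 217] is false
  customs declaration filed: yes → true
  gross weight ≤ 37.3 kg: 476.9 ≤ 37.3 is false
  export license on file: yes → true
  battery watt-hours ≥ 174 Wh: 25 ≥ 174 is false
Combine:
[1.1] NOT true = false
[1] false AND false = false
[2.2] NOT false = true
[2] true AND true AND true = true
[3.1] NOT false = true
[3] true AND false AND true = false
[4] false AND true AND false = false
[5] false AND true = false
[6] true AND false AND true = false
[7.1] NOT false = true
[7] true AND false = false
[root] false OR true OR false OR false OR false OR false OR false = true
Overall: true → cleared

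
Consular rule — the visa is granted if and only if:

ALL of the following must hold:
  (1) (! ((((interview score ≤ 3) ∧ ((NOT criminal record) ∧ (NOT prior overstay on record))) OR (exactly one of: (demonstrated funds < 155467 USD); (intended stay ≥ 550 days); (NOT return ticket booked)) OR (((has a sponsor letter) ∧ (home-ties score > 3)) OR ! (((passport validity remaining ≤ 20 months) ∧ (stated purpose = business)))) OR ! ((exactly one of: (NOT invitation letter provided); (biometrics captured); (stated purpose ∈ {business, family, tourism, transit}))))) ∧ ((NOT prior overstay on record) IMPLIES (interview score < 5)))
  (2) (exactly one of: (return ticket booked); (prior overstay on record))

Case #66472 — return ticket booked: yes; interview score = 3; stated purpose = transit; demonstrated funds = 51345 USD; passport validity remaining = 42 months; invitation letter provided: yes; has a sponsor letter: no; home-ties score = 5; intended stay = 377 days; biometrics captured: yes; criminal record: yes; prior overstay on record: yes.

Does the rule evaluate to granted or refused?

Atomic conditions:
  interview score ≤ 3: 3 ≤ 3 is true
  NOT criminal record: yes → false
  NOT prior overstay on record: yes → false
  demonstrated funds < 155467 USD: 51345 < 155467 is true
  intended stay ≥ 550 days: 377 ≥ 550 is false
  NOT return ticket booked: yes → false
  has a sponsor letter: no → false
  home-ties score > 3: 5 > 3 is true
  passport validity remaining ≤ 20 months: 42 ≤ 20 is false
  stated purpose = business: transit == business is false
  NOT invitation letter provided: yes → false
  biometrics captured: yes → true
  stated purpose ∈ {business, family, tourism, transit}: transit is in the set → true
  interview score < 5: 3 < 5 is true
  return ticket booked: yes → true
  prior overstay on record: yes → true
Combine:
[1.1.1.1.2] false AND false = false
[1.1.1.1] true AND false = false
[1.1.1.2] exactly-one(true, false, false) = true
[1.1.1.3.1] false AND true = false
[1.1.1.3.2.1] false AND false = false
[1.1.1.3.2] NOT false = true
[1.1.1.3] false OR true = true
[1.1.1.4.1] exactly-one(false, true, true) = false
[1.1.1.4] NOT false = true
[1.1.1] false OR true OR true OR true = true
[1.1] NOT true = false
[1.2] false → true (antecedent false ⇒ implication holds) = true
[1] false AND true = false
[2] exactly-one(true, true) = false
[root] false AND false = false
Overall: false → refused

Refused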